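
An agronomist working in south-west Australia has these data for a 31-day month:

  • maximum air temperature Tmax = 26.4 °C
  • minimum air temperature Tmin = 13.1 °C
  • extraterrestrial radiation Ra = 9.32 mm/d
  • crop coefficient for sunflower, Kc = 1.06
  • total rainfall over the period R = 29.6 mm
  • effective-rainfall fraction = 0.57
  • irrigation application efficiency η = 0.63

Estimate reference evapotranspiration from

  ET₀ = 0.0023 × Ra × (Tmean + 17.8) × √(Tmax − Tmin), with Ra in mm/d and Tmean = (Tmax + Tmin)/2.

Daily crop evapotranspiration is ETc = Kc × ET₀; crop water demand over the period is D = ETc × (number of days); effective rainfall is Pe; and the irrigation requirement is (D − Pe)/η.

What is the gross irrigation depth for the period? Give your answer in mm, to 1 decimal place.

126.3 mm

Tmean = (26.4 + 13.1)/2 = 19.75 °C
ET₀ = 0.0023 × 9.32 × (19.75 + 17.8) × √13.3 = 0.0023 × 9.32 × 37.55 × 3.6469 = 2.9355 mm/d
ETc = Kc × ET₀ = 1.06 × 2.9355 = 3.1116 mm/d
Crop demand D = ETc × 31 d = 3.1116 × 31 = 96.460 mm
Pe = 0.57 × 29.6 = 16.872 mm
D − Pe = 96.460 − 16.872 = 79.588 mm
Gross irrigation = 79.588 / 0.63 = 126.330 mm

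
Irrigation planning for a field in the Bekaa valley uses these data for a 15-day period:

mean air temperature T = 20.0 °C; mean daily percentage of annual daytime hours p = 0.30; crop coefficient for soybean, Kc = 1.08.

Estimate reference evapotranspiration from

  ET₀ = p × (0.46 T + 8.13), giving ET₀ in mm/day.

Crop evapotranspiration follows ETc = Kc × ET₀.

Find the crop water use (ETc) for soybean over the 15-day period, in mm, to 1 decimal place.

84.2 mm

ET₀ = 0.30 × (0.46 × 20.0 + 8.13) = 0.30 × 17.330 = 5.1990 mm/d
ETc = Kc × ET₀ = 1.08 × 5.1990 = 5.6149 mm/d
Over 15 days: 5.6149 × 15 = 84.224 mm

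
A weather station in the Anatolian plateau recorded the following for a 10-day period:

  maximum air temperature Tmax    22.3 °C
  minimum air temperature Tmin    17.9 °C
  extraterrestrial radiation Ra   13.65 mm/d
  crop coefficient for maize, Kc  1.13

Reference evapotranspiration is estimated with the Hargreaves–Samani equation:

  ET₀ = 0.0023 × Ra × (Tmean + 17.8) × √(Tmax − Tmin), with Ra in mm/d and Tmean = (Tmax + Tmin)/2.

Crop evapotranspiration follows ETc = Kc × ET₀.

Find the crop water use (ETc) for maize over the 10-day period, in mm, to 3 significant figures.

Tmean = (22.3 + 17.9)/2 = 20.10 °C
ET₀ = 0.0023 × 13.65 × (20.10 + 17.8) × √4.4 = 0.0023 × 13.65 × 37.90 × 2.0976 = 2.4959 mm/d
ETc = Kc × ET₀ = 1.13 × 2.4959 = 2.8204 mm/d
Over 10 days: 2.8204 × 10 = 28.204 mm

28.2 mm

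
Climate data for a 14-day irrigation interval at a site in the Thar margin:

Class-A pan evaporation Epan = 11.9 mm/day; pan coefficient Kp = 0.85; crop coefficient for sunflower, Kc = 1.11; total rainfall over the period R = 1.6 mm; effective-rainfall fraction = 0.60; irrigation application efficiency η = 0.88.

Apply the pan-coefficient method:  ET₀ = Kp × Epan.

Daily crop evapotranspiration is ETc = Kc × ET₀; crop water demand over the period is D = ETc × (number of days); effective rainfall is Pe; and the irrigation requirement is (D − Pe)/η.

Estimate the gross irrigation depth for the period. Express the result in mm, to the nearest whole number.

ET₀ = 0.85 × 11.9 = 10.1150 mm/d
ETc = Kc × ET₀ = 1.11 × 10.1150 = 11.2277 mm/d
Crop demand D = ETc × 14 d = 11.2277 × 14 = 157.188 mm
Pe = 0.60 × 1.6 = 0.960 mm
D − Pe = 157.188 − 0.960 = 156.228 mm
Gross irrigation = 156.228 / 0.88 = 177.532 mm

178 mm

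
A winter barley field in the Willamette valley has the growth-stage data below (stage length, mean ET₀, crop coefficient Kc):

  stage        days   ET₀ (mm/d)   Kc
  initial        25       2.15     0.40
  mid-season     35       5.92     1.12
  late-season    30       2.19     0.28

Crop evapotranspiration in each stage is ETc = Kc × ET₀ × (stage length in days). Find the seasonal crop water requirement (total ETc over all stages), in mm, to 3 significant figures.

initial: 0.40 × 2.15 × 25 = 21.50 mm
mid-season: 1.12 × 5.92 × 35 = 232.06 mm
late-season: 0.28 × 2.19 × 30 = 18.40 mm
Seasonal total = 271.96 mm

272 mm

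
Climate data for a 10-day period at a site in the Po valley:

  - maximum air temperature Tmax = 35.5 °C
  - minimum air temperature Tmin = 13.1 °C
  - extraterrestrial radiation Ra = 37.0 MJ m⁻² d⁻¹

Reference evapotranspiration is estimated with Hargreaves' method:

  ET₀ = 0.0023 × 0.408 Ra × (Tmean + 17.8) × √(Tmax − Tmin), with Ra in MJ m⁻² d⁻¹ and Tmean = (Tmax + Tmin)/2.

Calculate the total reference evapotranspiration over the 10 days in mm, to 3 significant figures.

Tmean = (35.5 + 13.1)/2 = 24.30 °C
0.408 Ra = 0.408 × 37.0 = 15.0960 mm/d equivalent
ET₀ = 0.0023 × 15.0960 × (24.30 + 17.8) × √22.4 = 0.0023 × 15.0960 × 42.10 × 4.7329 = 6.9183 mm/d
Over 10 days: 6.9183 × 10 = 69.183 mm

69.2 mm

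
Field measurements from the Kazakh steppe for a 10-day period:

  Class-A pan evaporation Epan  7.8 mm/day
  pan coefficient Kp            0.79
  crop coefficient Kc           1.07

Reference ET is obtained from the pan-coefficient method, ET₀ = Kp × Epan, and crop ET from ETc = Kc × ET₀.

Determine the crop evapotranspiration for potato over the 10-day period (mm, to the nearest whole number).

ET₀ = 0.79 × 7.8 = 6.1620 mm/d
ETc = Kc × ET₀ = 1.07 × 6.1620 = 6.5933 mm/d
Over 10 days: 6.5933 × 10 = 65.933 mm

66 mm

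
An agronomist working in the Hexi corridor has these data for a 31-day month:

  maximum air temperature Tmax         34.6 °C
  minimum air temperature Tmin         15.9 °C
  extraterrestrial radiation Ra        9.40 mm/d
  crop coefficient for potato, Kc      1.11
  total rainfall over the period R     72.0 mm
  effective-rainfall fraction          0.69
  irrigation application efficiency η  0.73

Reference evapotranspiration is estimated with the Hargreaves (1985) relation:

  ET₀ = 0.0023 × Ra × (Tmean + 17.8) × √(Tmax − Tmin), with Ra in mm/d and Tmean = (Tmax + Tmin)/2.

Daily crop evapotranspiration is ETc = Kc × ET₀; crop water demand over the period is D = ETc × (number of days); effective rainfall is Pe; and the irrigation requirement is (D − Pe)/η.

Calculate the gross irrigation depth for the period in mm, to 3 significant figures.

Tmean = (34.6 + 15.9)/2 = 25.25 °C
ET₀ = 0.0023 × 9.40 × (25.25 + 17.8) × √18.7 = 0.0023 × 9.40 × 43.05 × 4.3243 = 4.0248 mm/d
ETc = Kc × ET₀ = 1.11 × 4.0248 = 4.4675 mm/d
Crop demand D = ETc × 31 d = 4.4675 × 31 = 138.493 mm
Pe = 0.69 × 72.0 = 49.680 mm
D − Pe = 138.493 − 49.680 = 88.813 mm
Gross irrigation = 88.813 / 0.73 = 121.662 mm

122 mm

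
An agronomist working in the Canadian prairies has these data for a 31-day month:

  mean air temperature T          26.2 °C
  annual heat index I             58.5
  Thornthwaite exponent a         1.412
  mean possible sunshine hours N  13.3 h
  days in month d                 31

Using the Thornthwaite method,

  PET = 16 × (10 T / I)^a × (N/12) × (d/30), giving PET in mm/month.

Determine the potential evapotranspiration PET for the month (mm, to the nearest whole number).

152 mm

10T/I = 10 × 26.2 / 58.5 = 4.4786
(10T/I)^a = 4.4786^1.412 = 8.3064
Uncorrected PET = 16 × 8.3064 = 132.902 mm
Correction = (N/12)(d/30) = (13.3/12)(31/30) = 1.1453
PET = 132.902 × 1.1453 = 152.213 mm/month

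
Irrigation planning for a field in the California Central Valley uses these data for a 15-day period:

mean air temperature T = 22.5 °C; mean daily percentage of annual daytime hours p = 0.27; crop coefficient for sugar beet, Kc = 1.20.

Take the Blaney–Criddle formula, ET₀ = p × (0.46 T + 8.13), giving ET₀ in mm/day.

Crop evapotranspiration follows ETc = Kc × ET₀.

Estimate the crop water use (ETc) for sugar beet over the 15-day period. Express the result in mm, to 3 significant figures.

ET₀ = 0.27 × (0.46 × 22.5 + 8.13) = 0.27 × 18.480 = 4.9896 mm/d
ETc = Kc × ET₀ = 1.20 × 4.9896 = 5.9875 mm/d
Over 15 days: 5.9875 × 15 = 89.813 mm

89.8 mm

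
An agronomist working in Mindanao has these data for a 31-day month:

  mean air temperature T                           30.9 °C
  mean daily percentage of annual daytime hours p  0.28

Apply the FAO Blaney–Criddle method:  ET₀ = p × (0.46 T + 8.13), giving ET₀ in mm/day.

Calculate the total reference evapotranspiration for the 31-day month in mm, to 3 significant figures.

ET₀ = 0.28 × (0.46 × 30.9 + 8.13) = 0.28 × 22.344 = 6.2563 mm/d
Monthly total = 6.2563 × 31 = 193.945 mm

194 mm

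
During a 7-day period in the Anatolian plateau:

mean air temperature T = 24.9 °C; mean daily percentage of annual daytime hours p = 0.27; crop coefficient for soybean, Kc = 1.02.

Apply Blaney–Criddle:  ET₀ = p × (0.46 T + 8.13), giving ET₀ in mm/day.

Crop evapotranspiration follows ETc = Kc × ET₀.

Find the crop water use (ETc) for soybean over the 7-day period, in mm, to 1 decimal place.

37.8 mm

ET₀ = 0.27 × (0.46 × 24.9 + 8.13) = 0.27 × 19.584 = 5.2877 mm/d
ETc = Kc × ET₀ = 1.02 × 5.2877 = 5.3935 mm/d
Over 7 days: 5.3935 × 7 = 37.755 mm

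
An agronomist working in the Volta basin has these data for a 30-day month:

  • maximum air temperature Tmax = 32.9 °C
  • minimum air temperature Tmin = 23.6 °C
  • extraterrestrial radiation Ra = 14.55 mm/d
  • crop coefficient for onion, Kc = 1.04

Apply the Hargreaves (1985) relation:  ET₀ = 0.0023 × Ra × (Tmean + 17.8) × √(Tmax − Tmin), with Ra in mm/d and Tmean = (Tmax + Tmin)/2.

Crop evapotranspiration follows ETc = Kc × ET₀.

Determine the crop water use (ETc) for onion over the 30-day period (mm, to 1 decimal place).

146.6 mm

Tmean = (32.9 + 23.6)/2 = 28.25 °C
ET₀ = 0.0023 × 14.55 × (28.25 + 17.8) × √9.3 = 0.0023 × 14.55 × 46.05 × 3.0496 = 4.6996 mm/d
ETc = Kc × ET₀ = 1.04 × 4.6996 = 4.8876 mm/d
Over 30 days: 4.8876 × 30 = 146.628 mm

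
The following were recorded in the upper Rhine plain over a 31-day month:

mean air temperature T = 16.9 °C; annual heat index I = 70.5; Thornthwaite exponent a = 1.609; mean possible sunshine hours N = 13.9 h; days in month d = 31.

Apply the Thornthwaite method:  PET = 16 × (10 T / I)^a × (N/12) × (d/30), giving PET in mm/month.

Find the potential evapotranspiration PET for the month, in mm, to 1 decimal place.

10T/I = 10 × 16.9 / 70.5 = 2.3972
(10T/I)^a = 2.3972^1.609 = 4.0827
Uncorrected PET = 16 × 4.0827 = 65.323 mm
Correction = (N/12)(d/30) = (13.9/12)(31/30) = 1.1969
PET = 65.323 × 1.1969 = 78.185 mm/month

78.2 mm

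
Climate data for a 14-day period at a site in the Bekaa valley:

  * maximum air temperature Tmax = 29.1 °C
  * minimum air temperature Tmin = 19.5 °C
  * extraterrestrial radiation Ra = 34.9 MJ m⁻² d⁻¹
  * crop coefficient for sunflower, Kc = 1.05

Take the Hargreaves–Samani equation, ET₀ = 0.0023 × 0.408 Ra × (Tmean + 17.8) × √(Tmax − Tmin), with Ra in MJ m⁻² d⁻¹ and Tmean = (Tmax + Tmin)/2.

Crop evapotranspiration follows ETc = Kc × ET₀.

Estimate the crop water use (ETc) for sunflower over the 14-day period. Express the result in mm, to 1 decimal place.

62.8 mm

Tmean = (29.1 + 19.5)/2 = 24.30 °C
0.408 Ra = 0.408 × 34.9 = 14.2392 mm/d equivalent
ET₀ = 0.0023 × 14.2392 × (24.30 + 17.8) × √9.6 = 0.0023 × 14.2392 × 42.10 × 3.0984 = 4.2720 mm/d
ETc = Kc × ET₀ = 1.05 × 4.2720 = 4.4856 mm/d
Over 14 days: 4.4856 × 14 = 62.798 mm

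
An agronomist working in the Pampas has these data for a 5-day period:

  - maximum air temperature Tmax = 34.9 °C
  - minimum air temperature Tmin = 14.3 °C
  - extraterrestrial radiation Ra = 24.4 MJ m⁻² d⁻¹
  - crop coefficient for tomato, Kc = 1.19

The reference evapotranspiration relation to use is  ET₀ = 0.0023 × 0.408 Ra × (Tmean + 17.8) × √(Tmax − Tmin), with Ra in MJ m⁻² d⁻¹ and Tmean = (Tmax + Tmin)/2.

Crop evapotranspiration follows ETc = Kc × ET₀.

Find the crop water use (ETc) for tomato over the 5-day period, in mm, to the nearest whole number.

Tmean = (34.9 + 14.3)/2 = 24.60 °C
0.408 Ra = 0.408 × 24.4 = 9.9552 mm/d equivalent
ET₀ = 0.0023 × 9.9552 × (24.60 + 17.8) × √20.6 = 0.0023 × 9.9552 × 42.40 × 4.5387 = 4.4063 mm/d
ETc = Kc × ET₀ = 1.19 × 4.4063 = 5.2435 mm/d
Over 5 days: 5.2435 × 5 = 26.218 mm

26 mm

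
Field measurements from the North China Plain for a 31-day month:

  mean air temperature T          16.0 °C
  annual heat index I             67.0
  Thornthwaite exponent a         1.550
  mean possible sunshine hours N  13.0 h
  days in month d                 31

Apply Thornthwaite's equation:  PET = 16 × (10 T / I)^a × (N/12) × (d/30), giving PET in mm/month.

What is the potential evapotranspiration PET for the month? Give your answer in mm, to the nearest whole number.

69 mm

10T/I = 10 × 16.0 / 67.0 = 2.3881
(10T/I)^a = 2.3881^1.550 = 3.8546
Uncorrected PET = 16 × 3.8546 = 61.674 mm
Correction = (N/12)(d/30) = (13.0/12)(31/30) = 1.1194
PET = 61.674 × 1.1194 = 69.038 mm/month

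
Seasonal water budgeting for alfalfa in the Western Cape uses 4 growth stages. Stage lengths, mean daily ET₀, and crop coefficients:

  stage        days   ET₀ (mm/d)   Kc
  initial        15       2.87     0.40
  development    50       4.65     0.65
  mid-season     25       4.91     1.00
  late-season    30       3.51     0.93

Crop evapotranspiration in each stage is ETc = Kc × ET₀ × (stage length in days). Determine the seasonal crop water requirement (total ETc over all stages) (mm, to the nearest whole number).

initial: 0.40 × 2.87 × 15 = 17.22 mm
development: 0.65 × 4.65 × 50 = 151.13 mm
mid-season: 1.00 × 4.91 × 25 = 122.75 mm
late-season: 0.93 × 3.51 × 30 = 97.93 mm
Seasonal total = 389.03 mm

389 mm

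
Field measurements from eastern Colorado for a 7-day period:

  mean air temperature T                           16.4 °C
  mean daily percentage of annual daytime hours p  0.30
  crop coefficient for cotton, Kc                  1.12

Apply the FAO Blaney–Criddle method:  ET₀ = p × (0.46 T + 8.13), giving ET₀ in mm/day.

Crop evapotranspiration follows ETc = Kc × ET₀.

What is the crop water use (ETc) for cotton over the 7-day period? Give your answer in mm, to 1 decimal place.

36.9 mm

ET₀ = 0.30 × (0.46 × 16.4 + 8.13) = 0.30 × 15.674 = 4.7022 mm/d
ETc = Kc × ET₀ = 1.12 × 4.7022 = 5.2665 mm/d
Over 7 days: 5.2665 × 7 = 36.866 mm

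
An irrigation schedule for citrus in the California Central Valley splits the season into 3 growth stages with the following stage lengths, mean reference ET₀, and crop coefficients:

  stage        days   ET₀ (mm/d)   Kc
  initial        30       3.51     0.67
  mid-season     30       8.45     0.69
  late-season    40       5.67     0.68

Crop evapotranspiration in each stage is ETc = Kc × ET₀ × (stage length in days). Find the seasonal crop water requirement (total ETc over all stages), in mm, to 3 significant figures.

initial: 0.67 × 3.51 × 30 = 70.55 mm
mid-season: 0.69 × 8.45 × 30 = 174.92 mm
late-season: 0.68 × 5.67 × 40 = 154.22 mm
Seasonal total = 399.69 mm

400 mm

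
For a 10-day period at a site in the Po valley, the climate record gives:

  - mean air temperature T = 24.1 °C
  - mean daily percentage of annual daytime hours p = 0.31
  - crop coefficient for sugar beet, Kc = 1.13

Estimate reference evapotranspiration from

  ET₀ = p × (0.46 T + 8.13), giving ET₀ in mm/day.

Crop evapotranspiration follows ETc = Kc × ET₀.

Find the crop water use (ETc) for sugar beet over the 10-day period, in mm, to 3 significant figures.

ET₀ = 0.31 × (0.46 × 24.1 + 8.13) = 0.31 × 19.216 = 5.9570 mm/d
ETc = Kc × ET₀ = 1.13 × 5.9570 = 6.7314 mm/d
Over 10 days: 6.7314 × 10 = 67.314 mm

67.3 mm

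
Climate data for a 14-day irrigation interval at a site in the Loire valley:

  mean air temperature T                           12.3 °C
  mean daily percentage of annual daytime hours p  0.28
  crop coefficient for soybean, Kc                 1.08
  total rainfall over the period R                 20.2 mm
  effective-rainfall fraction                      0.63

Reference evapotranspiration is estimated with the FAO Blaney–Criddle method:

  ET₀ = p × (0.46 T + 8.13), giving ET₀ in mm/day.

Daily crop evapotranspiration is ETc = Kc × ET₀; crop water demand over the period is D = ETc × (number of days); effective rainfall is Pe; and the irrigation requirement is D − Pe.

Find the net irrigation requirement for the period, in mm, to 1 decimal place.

45.6 mm

ET₀ = 0.28 × (0.46 × 12.3 + 8.13) = 0.28 × 13.788 = 3.8606 mm/d
ETc = Kc × ET₀ = 1.08 × 3.8606 = 4.1694 mm/d
Crop demand D = ETc × 14 d = 4.1694 × 14 = 58.372 mm
Pe = 0.63 × 20.2 = 12.726 mm
D − Pe = 58.372 − 12.726 = 45.646 mm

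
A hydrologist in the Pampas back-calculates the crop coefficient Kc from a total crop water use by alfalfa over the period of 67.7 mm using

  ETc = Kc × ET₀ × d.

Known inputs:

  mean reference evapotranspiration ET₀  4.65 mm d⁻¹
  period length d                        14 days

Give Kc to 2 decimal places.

1.04

ETc = Kc × ET₀ × d  ⇒  Kc = ETc / (ET₀ × d)
Kc = 67.7 / (4.65 × 14) = 67.7 / 65.10 = 1.0399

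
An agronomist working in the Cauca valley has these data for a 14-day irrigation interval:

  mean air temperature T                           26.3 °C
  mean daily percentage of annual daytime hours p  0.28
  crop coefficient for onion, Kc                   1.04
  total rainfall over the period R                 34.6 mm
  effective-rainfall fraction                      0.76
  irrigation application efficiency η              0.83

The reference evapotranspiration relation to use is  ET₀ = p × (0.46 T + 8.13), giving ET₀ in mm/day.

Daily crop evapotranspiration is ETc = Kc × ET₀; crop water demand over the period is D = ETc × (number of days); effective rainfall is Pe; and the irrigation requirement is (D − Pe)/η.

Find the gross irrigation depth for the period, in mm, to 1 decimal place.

ET₀ = 0.28 × (0.46 × 26.3 + 8.13) = 0.28 × 20.228 = 5.6638 mm/d
ETc = Kc × ET₀ = 1.04 × 5.6638 = 5.8904 mm/d
Crop demand D = ETc × 14 d = 5.8904 × 14 = 82.466 mm
Pe = 0.76 × 34.6 = 26.296 mm
D − Pe = 82.466 − 26.296 = 56.170 mm
Gross irrigation = 56.170 / 0.83 = 67.675 mm

67.7 mm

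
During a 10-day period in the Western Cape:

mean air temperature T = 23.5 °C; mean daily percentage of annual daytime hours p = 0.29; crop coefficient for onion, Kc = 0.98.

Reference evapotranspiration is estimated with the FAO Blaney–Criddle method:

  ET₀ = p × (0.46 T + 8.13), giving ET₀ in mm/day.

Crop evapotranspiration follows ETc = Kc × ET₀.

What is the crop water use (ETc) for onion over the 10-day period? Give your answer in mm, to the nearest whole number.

ET₀ = 0.29 × (0.46 × 23.5 + 8.13) = 0.29 × 18.940 = 5.4926 mm/d
ETc = Kc × ET₀ = 0.98 × 5.4926 = 5.3827 mm/d
Over 10 days: 5.3827 × 10 = 53.827 mm

54 mm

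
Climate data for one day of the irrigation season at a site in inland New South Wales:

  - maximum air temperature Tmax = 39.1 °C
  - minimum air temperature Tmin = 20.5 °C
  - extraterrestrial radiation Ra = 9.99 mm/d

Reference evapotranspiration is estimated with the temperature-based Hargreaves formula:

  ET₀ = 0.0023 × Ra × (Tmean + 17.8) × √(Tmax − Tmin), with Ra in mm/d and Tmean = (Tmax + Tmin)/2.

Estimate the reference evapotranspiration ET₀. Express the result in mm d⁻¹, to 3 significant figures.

4.72 mm d⁻¹

Tmean = (39.1 + 20.5)/2 = 29.80 °C
ET₀ = 0.0023 × 9.99 × (29.80 + 17.8) × √18.6 = 0.0023 × 9.99 × 47.60 × 4.3128 = 4.7169 mm/d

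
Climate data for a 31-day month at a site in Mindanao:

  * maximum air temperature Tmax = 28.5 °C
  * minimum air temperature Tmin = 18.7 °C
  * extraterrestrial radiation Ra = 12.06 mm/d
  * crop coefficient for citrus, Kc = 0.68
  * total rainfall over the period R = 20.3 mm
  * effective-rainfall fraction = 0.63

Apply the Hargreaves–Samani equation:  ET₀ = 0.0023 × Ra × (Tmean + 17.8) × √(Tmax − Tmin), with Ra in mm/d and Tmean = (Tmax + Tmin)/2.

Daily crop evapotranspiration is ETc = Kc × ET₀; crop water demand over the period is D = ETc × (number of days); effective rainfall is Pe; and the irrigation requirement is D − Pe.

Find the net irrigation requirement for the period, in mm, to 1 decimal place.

Tmean = (28.5 + 18.7)/2 = 23.60 °C
ET₀ = 0.0023 × 12.06 × (23.60 + 17.8) × √9.8 = 0.0023 × 12.06 × 41.40 × 3.1305 = 3.5949 mm/d
ETc = Kc × ET₀ = 0.68 × 3.5949 = 2.4445 mm/d
Crop demand D = ETc × 31 d = 2.4445 × 31 = 75.780 mm
Pe = 0.63 × 20.3 = 12.789 mm
D − Pe = 75.780 − 12.789 = 62.991 mm

63.0 mm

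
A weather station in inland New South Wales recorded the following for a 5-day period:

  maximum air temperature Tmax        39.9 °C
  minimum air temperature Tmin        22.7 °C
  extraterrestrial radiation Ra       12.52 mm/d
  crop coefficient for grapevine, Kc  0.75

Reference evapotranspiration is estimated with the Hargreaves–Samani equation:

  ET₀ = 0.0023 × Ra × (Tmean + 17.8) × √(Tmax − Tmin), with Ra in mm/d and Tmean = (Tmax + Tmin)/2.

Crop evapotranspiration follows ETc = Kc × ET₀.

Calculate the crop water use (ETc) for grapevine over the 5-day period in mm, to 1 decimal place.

22.0 mm

Tmean = (39.9 + 22.7)/2 = 31.30 °C
ET₀ = 0.0023 × 12.52 × (31.30 + 17.8) × √17.2 = 0.0023 × 12.52 × 49.10 × 4.1473 = 5.8638 mm/d
ETc = Kc × ET₀ = 0.75 × 5.8638 = 4.3979 mm/d
Over 5 days: 4.3979 × 5 = 21.990 mm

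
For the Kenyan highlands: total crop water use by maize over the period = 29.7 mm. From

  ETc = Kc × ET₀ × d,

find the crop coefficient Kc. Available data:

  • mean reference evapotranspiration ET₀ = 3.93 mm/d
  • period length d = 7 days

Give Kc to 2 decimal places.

1.08

ETc = Kc × ET₀ × d  ⇒  Kc = ETc / (ET₀ × d)
Kc = 29.7 / (3.93 × 7) = 29.7 / 27.51 = 1.0796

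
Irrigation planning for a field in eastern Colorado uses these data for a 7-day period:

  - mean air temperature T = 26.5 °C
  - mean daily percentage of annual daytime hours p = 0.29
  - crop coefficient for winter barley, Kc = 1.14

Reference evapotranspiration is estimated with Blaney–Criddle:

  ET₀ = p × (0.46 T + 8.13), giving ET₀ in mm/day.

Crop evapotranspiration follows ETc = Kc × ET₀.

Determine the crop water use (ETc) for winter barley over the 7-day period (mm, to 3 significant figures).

47.0 mm

ET₀ = 0.29 × (0.46 × 26.5 + 8.13) = 0.29 × 20.320 = 5.8928 mm/d
ETc = Kc × ET₀ = 1.14 × 5.8928 = 6.7178 mm/d
Over 7 days: 6.7178 × 7 = 47.025 mm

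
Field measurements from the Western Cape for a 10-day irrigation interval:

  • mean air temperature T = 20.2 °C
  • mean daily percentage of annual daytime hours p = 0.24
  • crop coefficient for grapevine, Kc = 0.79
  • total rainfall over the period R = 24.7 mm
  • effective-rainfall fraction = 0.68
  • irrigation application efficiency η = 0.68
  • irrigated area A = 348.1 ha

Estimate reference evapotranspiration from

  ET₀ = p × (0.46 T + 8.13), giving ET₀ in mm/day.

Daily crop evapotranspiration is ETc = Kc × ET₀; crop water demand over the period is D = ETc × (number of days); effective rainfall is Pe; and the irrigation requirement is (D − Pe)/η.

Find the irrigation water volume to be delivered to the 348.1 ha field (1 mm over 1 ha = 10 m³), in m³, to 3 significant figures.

ET₀ = 0.24 × (0.46 × 20.2 + 8.13) = 0.24 × 17.422 = 4.1813 mm/d
ETc = Kc × ET₀ = 0.79 × 4.1813 = 3.3032 mm/d
Crop demand D = ETc × 10 d = 3.3032 × 10 = 33.032 mm
Pe = 0.68 × 24.7 = 16.796 mm
D − Pe = 33.032 − 16.796 = 16.236 mm
Gross irrigation = 16.236 / 0.68 = 23.876 mm
Volume = 23.876 mm × 348.1 ha × 10 = 83112.4 m³

83100 m³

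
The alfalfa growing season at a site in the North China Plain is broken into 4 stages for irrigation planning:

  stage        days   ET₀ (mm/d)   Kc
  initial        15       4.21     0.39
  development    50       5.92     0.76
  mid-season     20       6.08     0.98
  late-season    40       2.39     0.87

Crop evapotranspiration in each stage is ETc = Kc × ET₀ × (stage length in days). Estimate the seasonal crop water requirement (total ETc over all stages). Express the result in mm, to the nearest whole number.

452 mm

initial: 0.39 × 4.21 × 15 = 24.63 mm
development: 0.76 × 5.92 × 50 = 224.96 mm
mid-season: 0.98 × 6.08 × 20 = 119.17 mm
late-season: 0.87 × 2.39 × 40 = 83.17 mm
Seasonal total = 451.93 mm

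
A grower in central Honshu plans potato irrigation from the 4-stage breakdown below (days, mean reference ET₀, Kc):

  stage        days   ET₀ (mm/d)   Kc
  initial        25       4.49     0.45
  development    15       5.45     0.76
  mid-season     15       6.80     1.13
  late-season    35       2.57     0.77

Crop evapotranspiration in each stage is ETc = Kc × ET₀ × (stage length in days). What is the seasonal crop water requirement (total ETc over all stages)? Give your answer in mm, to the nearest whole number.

297 mm

initial: 0.45 × 4.49 × 25 = 50.51 mm
development: 0.76 × 5.45 × 15 = 62.13 mm
mid-season: 1.13 × 6.80 × 15 = 115.26 mm
late-season: 0.77 × 2.57 × 35 = 69.26 mm
Seasonal total = 297.16 mm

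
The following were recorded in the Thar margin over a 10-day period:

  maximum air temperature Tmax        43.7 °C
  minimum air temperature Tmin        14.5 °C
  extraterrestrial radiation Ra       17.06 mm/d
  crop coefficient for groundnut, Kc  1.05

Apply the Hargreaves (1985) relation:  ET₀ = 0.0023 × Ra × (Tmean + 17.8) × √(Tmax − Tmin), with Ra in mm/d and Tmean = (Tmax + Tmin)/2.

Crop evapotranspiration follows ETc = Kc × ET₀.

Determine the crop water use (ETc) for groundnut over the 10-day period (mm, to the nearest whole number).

104 mm

Tmean = (43.7 + 14.5)/2 = 29.10 °C
ET₀ = 0.0023 × 17.06 × (29.10 + 17.8) × √29.2 = 0.0023 × 17.06 × 46.90 × 5.4037 = 9.9442 mm/d
ETc = Kc × ET₀ = 1.05 × 9.9442 = 10.4414 mm/d
Over 10 days: 10.4414 × 10 = 104.414 mm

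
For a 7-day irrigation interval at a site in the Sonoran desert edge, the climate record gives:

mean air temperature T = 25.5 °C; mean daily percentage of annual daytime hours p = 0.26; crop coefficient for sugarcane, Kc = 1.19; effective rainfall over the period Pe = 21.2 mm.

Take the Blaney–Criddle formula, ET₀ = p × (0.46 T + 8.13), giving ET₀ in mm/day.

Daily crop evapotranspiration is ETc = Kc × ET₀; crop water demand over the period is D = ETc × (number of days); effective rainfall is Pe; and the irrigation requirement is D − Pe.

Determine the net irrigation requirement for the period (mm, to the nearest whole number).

ET₀ = 0.26 × (0.46 × 25.5 + 8.13) = 0.26 × 19.860 = 5.1636 mm/d
ETc = Kc × ET₀ = 1.19 × 5.1636 = 6.1447 mm/d
Crop demand D = ETc × 7 d = 6.1447 × 7 = 43.013 mm
D − Pe = 43.013 − 21.2 = 21.813 mm

22 mm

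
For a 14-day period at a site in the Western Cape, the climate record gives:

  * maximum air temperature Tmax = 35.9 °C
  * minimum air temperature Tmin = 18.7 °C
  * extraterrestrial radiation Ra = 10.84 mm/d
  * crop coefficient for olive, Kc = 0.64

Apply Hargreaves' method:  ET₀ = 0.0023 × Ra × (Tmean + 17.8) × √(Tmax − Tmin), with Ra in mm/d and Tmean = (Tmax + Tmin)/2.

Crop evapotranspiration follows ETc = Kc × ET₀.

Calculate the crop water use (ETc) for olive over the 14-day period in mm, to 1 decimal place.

Tmean = (35.9 + 18.7)/2 = 27.30 °C
ET₀ = 0.0023 × 10.84 × (27.30 + 17.8) × √17.2 = 0.0023 × 10.84 × 45.10 × 4.1473 = 4.6634 mm/d
ETc = Kc × ET₀ = 0.64 × 4.6634 = 2.9846 mm/d
Over 14 days: 2.9846 × 14 = 41.784 mm

41.8 mm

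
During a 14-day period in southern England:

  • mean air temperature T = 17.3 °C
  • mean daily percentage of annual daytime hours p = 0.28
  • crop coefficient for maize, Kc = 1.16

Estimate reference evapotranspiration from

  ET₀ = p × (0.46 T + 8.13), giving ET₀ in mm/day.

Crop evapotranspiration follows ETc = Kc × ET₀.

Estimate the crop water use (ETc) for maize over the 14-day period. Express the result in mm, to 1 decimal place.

73.2 mm

ET₀ = 0.28 × (0.46 × 17.3 + 8.13) = 0.28 × 16.088 = 4.5046 mm/d
ETc = Kc × ET₀ = 1.16 × 4.5046 = 5.2253 mm/d
Over 14 days: 5.2253 × 14 = 73.154 mm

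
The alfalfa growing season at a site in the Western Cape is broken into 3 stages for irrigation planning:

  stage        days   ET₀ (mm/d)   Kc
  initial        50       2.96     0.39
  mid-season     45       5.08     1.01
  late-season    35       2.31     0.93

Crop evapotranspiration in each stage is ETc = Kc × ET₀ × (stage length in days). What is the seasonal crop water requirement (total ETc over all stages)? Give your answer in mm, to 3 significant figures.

initial: 0.39 × 2.96 × 50 = 57.72 mm
mid-season: 1.01 × 5.08 × 45 = 230.89 mm
late-season: 0.93 × 2.31 × 35 = 75.19 mm
Seasonal total = 363.80 mm

364 mm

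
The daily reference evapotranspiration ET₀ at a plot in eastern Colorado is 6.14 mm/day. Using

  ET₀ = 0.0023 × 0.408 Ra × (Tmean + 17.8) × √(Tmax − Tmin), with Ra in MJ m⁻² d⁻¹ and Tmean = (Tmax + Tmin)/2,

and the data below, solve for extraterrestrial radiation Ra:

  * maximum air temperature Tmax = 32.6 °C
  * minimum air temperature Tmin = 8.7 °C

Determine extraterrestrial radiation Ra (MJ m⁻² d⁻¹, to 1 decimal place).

Tmean = (32.6+8.7)/2 = 20.65 °C; ΔT = 23.9
Ra = ET₀ / [0.0023 × 0.408 × (Tmean+17.8) × √ΔT]
   = 6.14 / (0.0023 × 0.408 × 38.45 × 4.8888) = 34.808 MJ m⁻² d⁻¹

34.8 MJ m⁻² d⁻¹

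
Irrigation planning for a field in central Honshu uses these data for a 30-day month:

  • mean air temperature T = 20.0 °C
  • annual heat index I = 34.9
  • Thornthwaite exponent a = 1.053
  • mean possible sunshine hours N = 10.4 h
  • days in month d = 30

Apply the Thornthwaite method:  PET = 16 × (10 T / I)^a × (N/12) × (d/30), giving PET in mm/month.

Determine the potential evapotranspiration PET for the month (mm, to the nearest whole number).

10T/I = 10 × 20.0 / 34.9 = 5.7307
(10T/I)^a = 5.7307^1.053 = 6.2863
Uncorrected PET = 16 × 6.2863 = 100.581 mm
Correction = (N/12)(d/30) = (10.4/12)(30/30) = 0.8667
PET = 100.581 × 0.8667 = 87.174 mm/month

87 mm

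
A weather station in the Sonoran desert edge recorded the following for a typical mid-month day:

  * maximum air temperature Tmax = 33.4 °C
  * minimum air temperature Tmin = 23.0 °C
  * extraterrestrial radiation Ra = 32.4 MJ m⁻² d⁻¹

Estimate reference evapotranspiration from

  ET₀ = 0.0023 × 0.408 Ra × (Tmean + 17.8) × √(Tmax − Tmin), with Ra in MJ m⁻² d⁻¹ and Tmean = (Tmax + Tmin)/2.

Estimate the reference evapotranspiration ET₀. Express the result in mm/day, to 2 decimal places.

Tmean = (33.4 + 23.0)/2 = 28.20 °C
0.408 Ra = 0.408 × 32.4 = 13.2192 mm/d equivalent
ET₀ = 0.0023 × 13.2192 × (28.20 + 17.8) × √10.4 = 0.0023 × 13.2192 × 46.00 × 3.2249 = 4.5103 mm/d

4.51 mm/day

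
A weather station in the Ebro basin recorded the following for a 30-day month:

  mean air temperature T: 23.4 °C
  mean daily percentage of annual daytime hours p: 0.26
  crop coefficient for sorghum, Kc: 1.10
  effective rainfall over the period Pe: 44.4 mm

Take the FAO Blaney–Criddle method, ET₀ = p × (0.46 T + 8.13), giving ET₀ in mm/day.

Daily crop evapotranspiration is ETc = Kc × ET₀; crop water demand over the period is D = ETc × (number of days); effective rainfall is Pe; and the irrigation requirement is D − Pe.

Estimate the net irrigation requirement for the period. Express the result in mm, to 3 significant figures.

118 mm

ET₀ = 0.26 × (0.46 × 23.4 + 8.13) = 0.26 × 18.894 = 4.9124 mm/d
ETc = Kc × ET₀ = 1.10 × 4.9124 = 5.4036 mm/d
Crop demand D = ETc × 30 d = 5.4036 × 30 = 162.108 mm
D − Pe = 162.108 − 44.4 = 117.708 mm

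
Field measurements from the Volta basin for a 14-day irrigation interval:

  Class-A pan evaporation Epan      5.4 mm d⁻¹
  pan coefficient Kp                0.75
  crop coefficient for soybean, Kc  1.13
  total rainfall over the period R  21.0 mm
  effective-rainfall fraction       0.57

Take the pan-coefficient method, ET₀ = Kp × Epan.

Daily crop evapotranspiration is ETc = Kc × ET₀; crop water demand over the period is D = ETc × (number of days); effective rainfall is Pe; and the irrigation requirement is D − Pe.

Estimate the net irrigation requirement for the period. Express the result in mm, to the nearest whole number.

52 mm

ET₀ = 0.75 × 5.4 = 4.0500 mm/d
ETc = Kc × ET₀ = 1.13 × 4.0500 = 4.5765 mm/d
Crop demand D = ETc × 14 d = 4.5765 × 14 = 64.071 mm
Pe = 0.57 × 21.0 = 11.970 mm
D − Pe = 64.071 − 11.970 = 52.101 mm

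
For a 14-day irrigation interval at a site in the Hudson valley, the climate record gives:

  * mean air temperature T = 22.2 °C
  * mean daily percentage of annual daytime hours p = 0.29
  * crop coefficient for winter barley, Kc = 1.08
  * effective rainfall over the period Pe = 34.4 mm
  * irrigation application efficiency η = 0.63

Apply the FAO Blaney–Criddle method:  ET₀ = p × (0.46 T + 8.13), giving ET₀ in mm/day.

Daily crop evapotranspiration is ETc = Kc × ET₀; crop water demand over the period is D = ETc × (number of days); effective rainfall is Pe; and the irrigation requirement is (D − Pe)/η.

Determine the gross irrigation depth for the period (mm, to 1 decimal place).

73.1 mm

ET₀ = 0.29 × (0.46 × 22.2 + 8.13) = 0.29 × 18.342 = 5.3192 mm/d
ETc = Kc × ET₀ = 1.08 × 5.3192 = 5.7447 mm/d
Crop demand D = ETc × 14 d = 5.7447 × 14 = 80.426 mm
D − Pe = 80.426 − 34.4 = 46.026 mm
Gross irrigation = 46.026 / 0.63 = 73.057 mm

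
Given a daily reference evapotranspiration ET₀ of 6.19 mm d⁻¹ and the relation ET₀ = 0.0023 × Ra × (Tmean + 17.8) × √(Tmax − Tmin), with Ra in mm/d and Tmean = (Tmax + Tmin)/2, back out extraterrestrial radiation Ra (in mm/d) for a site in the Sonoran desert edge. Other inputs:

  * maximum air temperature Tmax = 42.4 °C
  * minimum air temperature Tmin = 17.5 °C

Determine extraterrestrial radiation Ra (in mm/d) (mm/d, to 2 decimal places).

11.30 mm/d

Tmean = 29.95 °C; √ΔT = 4.9900
Ra = ET₀ / [0.0023 × (Tmean+17.8) × √ΔT] = 6.19 / (0.0023 × 47.75 × 4.9900) = 11.295 mm/d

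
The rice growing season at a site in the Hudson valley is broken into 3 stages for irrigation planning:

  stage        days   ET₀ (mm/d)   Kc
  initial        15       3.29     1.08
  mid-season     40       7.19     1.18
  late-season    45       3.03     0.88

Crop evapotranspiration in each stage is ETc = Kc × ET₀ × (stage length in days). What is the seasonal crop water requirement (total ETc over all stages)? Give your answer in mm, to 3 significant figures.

513 mm

initial: 1.08 × 3.29 × 15 = 53.30 mm
mid-season: 1.18 × 7.19 × 40 = 339.37 mm
late-season: 0.88 × 3.03 × 45 = 119.99 mm
Seasonal total = 512.66 mm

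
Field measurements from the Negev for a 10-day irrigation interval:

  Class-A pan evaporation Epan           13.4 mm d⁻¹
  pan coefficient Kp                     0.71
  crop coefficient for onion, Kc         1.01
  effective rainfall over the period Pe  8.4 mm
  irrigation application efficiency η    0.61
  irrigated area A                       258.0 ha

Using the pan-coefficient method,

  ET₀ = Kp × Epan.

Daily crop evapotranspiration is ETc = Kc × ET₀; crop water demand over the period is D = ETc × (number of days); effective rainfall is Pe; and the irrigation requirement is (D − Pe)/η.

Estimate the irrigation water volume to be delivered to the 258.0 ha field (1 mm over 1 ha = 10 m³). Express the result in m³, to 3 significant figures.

371000 m³

ET₀ = 0.71 × 13.4 = 9.5140 mm/d
ETc = Kc × ET₀ = 1.01 × 9.5140 = 9.6091 mm/d
Crop demand D = ETc × 10 d = 9.6091 × 10 = 96.091 mm
D − Pe = 96.091 − 8.4 = 87.691 mm
Gross irrigation = 87.691 / 0.61 = 143.756 mm
Volume = 143.756 mm × 258.0 ha × 10 = 370890.5 m³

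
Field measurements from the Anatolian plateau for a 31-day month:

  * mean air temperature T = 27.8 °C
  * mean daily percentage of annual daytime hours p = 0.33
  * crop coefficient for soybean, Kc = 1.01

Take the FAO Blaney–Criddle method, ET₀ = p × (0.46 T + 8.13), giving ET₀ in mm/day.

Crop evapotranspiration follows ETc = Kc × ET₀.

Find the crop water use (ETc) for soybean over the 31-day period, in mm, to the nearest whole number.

ET₀ = 0.33 × (0.46 × 27.8 + 8.13) = 0.33 × 20.918 = 6.9029 mm/d
ETc = Kc × ET₀ = 1.01 × 6.9029 = 6.9719 mm/d
Over 31 days: 6.9719 × 31 = 216.129 mm

216 mm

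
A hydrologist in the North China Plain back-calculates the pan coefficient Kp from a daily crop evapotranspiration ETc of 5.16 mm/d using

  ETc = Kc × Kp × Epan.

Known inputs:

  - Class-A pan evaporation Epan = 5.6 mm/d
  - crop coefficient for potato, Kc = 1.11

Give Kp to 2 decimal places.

ETc = Kc × Kp × Epan  ⇒  Kp = ETc / (Kc × Epan)
Kp = 5.16 / (1.11 × 5.6) = 5.16 / 6.216 = 0.8301

0.83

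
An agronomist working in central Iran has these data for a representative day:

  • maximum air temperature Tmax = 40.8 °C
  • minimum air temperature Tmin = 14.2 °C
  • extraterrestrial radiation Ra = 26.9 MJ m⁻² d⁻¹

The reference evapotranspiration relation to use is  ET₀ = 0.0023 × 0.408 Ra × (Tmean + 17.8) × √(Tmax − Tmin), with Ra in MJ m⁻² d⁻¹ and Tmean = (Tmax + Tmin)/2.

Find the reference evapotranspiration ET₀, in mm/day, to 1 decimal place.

Tmean = (40.8 + 14.2)/2 = 27.50 °C
0.408 Ra = 0.408 × 26.9 = 10.9752 mm/d equivalent
ET₀ = 0.0023 × 10.9752 × (27.50 + 17.8) × √26.6 = 0.0023 × 10.9752 × 45.30 × 5.1575 = 5.8976 mm/d

5.9 mm/day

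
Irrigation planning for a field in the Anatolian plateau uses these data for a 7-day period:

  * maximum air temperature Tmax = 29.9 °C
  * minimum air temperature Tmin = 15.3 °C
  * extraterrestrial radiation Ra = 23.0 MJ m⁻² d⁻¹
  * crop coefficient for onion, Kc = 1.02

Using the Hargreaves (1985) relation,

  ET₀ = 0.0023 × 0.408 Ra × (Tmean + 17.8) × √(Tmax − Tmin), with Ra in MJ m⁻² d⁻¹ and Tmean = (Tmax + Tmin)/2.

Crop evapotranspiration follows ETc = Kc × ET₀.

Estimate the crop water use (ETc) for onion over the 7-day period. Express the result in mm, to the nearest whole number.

Tmean = (29.9 + 15.3)/2 = 22.60 °C
0.408 Ra = 0.408 × 23.0 = 9.3840 mm/d equivalent
ET₀ = 0.0023 × 9.3840 × (22.60 + 17.8) × √14.6 = 0.0023 × 9.3840 × 40.40 × 3.8210 = 3.3318 mm/d
ETc = Kc × ET₀ = 1.02 × 3.3318 = 3.3984 mm/d
Over 7 days: 3.3984 × 7 = 23.789 mm

24 mm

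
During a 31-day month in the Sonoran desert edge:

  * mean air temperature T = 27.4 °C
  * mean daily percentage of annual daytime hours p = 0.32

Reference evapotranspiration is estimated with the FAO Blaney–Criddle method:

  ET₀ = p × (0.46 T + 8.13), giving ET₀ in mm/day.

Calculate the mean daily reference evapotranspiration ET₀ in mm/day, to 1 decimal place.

ET₀ = 0.32 × (0.46 × 27.4 + 8.13) = 0.32 × 20.734 = 6.6349 mm/d

6.6 mm/day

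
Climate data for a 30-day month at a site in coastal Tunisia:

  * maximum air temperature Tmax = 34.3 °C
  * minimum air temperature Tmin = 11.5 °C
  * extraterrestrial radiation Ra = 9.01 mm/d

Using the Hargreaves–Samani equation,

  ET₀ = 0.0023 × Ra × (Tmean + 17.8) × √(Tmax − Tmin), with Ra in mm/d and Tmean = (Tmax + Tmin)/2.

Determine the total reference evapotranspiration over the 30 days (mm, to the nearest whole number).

121 mm

Tmean = (34.3 + 11.5)/2 = 22.90 °C
ET₀ = 0.0023 × 9.01 × (22.90 + 17.8) × √22.8 = 0.0023 × 9.01 × 40.70 × 4.7749 = 4.0273 mm/d
Over 30 days: 4.0273 × 30 = 120.819 mm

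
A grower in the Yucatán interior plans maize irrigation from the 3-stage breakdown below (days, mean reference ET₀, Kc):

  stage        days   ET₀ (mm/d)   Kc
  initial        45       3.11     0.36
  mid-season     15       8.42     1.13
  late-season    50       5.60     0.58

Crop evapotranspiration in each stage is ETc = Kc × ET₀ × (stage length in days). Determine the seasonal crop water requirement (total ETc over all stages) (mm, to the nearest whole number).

initial: 0.36 × 3.11 × 45 = 50.38 mm
mid-season: 1.13 × 8.42 × 15 = 142.72 mm
late-season: 0.58 × 5.60 × 50 = 162.40 mm
Seasonal total = 355.50 mm

356 mm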